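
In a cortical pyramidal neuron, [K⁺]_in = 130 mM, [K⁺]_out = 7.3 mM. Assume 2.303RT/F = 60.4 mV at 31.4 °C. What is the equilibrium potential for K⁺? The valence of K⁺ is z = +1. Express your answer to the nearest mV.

-76 mV

E = (60.4/z) · log₁₀([K⁺]_out/[K⁺]_in) with z = +1.
= (60.4/1) · log₁₀(7.3/130) = 60.40 · log₁₀(0.05615)
= 60.40 · (-1.2506) = -75.54 mV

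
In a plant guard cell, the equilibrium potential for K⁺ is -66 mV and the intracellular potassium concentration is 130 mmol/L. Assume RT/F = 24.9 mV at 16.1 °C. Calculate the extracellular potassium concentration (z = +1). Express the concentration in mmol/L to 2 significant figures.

9.2 mmol/L

Nernst: E = (24.9/1) · ln([out]/[in]), so ln([out]/[in]) = -66.0 × 1 / 24.9 = -2.6506.
[out]/[in] = e^(-2.6506) = 0.07061.
[out] = 0.07061 × 130 = 9.179 mmol/L.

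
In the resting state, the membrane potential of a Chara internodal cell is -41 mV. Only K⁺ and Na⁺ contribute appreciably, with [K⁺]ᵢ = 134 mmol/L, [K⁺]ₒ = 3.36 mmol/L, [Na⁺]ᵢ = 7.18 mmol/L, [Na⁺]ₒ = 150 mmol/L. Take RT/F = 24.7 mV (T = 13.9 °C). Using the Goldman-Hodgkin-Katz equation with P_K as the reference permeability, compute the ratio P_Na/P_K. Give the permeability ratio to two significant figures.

Let α = P_Na/P_K. GHK: Vm = 24.7·ln[(Kₒ + α·Naₒ)/(Kᵢ + α·Naᵢ)].
e^(Vm/24.7) = e^(-41.0/24.7) = 0.19015
So 0.19015·(Kᵢ + α·Naᵢ) = Kₒ + α·Naₒ → α = (0.19015·134.0 − 3.36) / (150.0 − 0.19015·7.18)
α = (25.48 − 3.36) / (150.0 − 1.365) = 22.12/148.6 = 0.1488

0.15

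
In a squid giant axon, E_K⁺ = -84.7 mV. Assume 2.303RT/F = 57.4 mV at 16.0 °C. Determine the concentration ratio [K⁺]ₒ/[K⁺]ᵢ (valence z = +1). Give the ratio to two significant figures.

log₁₀([out]/[in]) = E·z/(57.4) = -84.7 × 1 / 57.4 = -1.4756
[out]/[in] = 10^(-1.4756) = 0.03345

0.033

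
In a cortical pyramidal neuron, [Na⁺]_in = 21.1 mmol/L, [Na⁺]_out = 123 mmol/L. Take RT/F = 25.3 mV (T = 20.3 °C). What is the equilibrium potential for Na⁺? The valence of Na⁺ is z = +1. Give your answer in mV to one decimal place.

44.6 mV

E = (25.3/z) · ln([Na⁺]_out/[Na⁺]_in) with z = +1.
= (25.3/1) · ln(123/21.1) = 25.30 · ln(5.829)
= 25.30 · (1.7629) = 44.60 mV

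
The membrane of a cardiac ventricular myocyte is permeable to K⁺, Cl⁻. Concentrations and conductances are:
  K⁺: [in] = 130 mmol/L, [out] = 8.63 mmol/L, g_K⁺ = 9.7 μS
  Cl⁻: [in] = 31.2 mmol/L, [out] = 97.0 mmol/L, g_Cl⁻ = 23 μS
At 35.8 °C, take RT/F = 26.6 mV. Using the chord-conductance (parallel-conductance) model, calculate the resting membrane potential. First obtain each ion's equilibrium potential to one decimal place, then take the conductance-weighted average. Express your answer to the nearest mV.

-43 mV

E_K⁺ = (26.6/1)·ln(8.63/130) = -72.1 mV
E_Cl⁻ = (26.6/-1)·ln(97.0/31.2) = -30.2 mV
Vm = (Σ gᵢEᵢ)/(Σ gᵢ) = (9.7·-72.1 + 23·-30.2) / (9.7 + 23)
= -1393.97 / 32.7 = -42.63 mV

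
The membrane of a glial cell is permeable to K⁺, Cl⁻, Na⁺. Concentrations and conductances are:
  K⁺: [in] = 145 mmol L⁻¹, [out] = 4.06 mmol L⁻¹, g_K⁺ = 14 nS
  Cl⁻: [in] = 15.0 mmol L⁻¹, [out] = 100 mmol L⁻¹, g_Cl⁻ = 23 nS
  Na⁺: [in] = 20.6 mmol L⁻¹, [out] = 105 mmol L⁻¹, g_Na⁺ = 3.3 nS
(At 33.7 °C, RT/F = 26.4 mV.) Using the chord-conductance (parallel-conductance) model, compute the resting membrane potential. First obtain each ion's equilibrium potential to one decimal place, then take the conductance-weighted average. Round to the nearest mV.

-58 mV

E_K⁺ = (26.4/1)·ln(4.06/145) = -94.4 mV
E_Cl⁻ = (26.4/-1)·ln(100/15.0) = -50.1 mV
E_Na⁺ = (26.4/1)·ln(105/20.6) = 43.0 mV
Vm = (Σ gᵢEᵢ)/(Σ gᵢ) = (14·-94.4 + 23·-50.1 + 3.3·43.0) / (14 + 23 + 3.3)
= -2332.00 / 40.3 = -57.87 mV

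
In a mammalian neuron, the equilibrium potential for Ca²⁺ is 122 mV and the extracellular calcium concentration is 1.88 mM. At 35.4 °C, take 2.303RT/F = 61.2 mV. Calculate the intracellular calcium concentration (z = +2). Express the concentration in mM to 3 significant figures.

Nernst: E = (61.2/2) · log₁₀([out]/[in]), so log₁₀([out]/[in]) = 122.0 × 2 / 61.2 = 3.9869.
[out]/[in] = 10^(3.9869) = 9703.
[in] = 1.88 / 9703 = 0.0001937 mM.

0.000194 mM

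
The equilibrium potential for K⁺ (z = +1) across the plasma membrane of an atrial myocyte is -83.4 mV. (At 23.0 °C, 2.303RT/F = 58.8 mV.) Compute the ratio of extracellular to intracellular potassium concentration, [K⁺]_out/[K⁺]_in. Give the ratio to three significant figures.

log₁₀([out]/[in]) = E·z/(58.8) = -83.4 × 1 / 58.8 = -1.4184
[out]/[in] = 10^(-1.4184) = 0.03816

0.0382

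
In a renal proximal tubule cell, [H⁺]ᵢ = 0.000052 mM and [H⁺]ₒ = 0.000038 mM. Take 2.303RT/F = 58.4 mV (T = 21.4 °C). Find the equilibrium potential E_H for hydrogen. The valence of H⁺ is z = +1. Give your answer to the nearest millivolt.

E = (58.4/z) · log₁₀([H⁺]_out/[H⁺]_in) with z = +1.
= (58.4/1) · log₁₀(0.000038/0.000052) = 58.40 · log₁₀(0.7308)
= 58.40 · (-0.1362) = -7.96 mV

-8 mV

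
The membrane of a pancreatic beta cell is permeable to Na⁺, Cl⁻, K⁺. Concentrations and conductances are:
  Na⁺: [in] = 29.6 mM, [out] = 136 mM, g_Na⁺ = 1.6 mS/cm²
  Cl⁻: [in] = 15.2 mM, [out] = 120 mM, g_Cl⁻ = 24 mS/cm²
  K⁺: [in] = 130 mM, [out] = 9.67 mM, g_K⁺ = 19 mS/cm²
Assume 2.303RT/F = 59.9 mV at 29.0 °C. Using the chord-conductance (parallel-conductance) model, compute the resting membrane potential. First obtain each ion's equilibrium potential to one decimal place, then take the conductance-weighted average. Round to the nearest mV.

-56 mV

E_Na⁺ = (59.9/1)·log₁₀(136/29.6) = 39.7 mV
E_Cl⁻ = (59.9/-1)·log₁₀(120/15.2) = -53.8 mV
E_K⁺ = (59.9/1)·log₁₀(9.67/130) = -67.6 mV
Vm = (Σ gᵢEᵢ)/(Σ gᵢ) = (1.6·39.7 + 24·-53.8 + 19·-67.6) / (1.6 + 24 + 19)
= -2512.08 / 44.6 = -56.32 mV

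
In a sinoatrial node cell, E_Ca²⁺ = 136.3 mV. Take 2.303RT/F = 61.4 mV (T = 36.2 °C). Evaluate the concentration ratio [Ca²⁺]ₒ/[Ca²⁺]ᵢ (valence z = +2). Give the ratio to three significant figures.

log₁₀([out]/[in]) = E·z/(61.4) = 136.3 × 2 / 61.4 = 4.4397
[out]/[in] = 10^(4.4397) = 2.753e+04

27500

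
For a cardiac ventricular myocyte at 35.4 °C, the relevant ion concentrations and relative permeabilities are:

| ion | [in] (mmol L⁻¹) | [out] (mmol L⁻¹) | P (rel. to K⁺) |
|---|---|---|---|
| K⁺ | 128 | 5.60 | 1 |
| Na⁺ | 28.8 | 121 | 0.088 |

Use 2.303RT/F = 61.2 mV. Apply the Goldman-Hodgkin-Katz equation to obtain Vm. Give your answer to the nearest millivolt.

Vm = 61.2 · log₁₀[(Σ P·[cation]ₒ + Σ P·[anion]ᵢ) / (Σ P·[cation]ᵢ + Σ P·[anion]ₒ)]
Numerator = 1×5.60 + 0.088×121 = 16.25
Denominator = 1×128 + 0.088×28.8 = 130.5
Vm = 61.2 · log₁₀(0.12447) = 61.2 × (-0.9049) = -55.38 mV

-55 mV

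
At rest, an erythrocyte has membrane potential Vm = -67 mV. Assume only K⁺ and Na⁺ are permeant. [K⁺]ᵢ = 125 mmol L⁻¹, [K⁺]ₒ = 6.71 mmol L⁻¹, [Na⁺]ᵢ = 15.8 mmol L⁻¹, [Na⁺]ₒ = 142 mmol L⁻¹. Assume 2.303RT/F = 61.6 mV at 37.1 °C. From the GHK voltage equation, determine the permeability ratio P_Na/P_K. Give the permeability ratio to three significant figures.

0.0249

Let α = P_Na/P_K. GHK: Vm = 61.6·log₁₀[(Kₒ + α·Naₒ)/(Kᵢ + α·Naᵢ)].
10^(Vm/61.6) = 10^(-67.0/61.6) = 0.081722
So 0.081722·(Kᵢ + α·Naᵢ) = Kₒ + α·Naₒ → α = (0.081722·125.0 − 6.71) / (142.0 − 0.081722·15.8)
α = (10.22 − 6.71) / (142.0 − 1.291) = 3.505/140.7 = 0.02491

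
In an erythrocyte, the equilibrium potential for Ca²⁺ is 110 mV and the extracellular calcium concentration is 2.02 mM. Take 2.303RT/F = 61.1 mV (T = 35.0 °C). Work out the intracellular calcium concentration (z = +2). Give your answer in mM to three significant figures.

Nernst: E = (61.1/2) · log₁₀([out]/[in]), so log₁₀([out]/[in]) = 110.0 × 2 / 61.1 = 3.6007.
[out]/[in] = 10^(3.6007) = 3987.
[in] = 2.02 / 3987 = 0.0005066 mM.

0.000507 mM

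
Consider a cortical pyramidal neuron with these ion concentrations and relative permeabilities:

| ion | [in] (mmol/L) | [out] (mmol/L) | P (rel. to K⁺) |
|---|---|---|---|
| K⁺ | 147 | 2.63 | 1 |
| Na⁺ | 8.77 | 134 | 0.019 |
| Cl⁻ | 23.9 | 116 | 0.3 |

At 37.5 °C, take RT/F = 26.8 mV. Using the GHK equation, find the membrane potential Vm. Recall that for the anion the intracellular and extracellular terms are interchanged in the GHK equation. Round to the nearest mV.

-72 mV

Vm = 26.8 · ln[(Σ P·[cation]ₒ + Σ P·[anion]ᵢ) / (Σ P·[cation]ᵢ + Σ P·[anion]ₒ)]
Numerator = 1×2.63 + 0.019×134 + 0.3×23.9 = 12.35
Denominator = 1×147 + 0.019×8.77 + 0.3×116 = 182
Vm = 26.8 · ln(0.067848) = 26.8 × (-2.6905) = -72.11 mV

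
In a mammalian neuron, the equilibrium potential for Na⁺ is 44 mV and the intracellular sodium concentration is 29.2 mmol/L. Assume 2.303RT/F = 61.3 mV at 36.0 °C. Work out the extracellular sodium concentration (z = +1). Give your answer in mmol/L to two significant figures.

Nernst: E = (61.3/1) · log₁₀([out]/[in]), so log₁₀([out]/[in]) = 44.0 × 1 / 61.3 = 0.7178.
[out]/[in] = 10^(0.7178) = 5.221.
[out] = 5.221 × 29.2 = 152.5 mmol/L.

150 mmol/L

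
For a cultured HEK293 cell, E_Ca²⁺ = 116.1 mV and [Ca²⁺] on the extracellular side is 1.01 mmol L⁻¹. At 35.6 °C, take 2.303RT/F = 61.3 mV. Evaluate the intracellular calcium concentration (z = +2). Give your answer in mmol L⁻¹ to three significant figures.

Nernst: E = (61.3/2) · log₁₀([out]/[in]), so log₁₀([out]/[in]) = 116.1 × 2 / 61.3 = 3.7879.
[out]/[in] = 10^(3.7879) = 6137.
[in] = 1.01 / 6137 = 0.0001646 mmol L⁻¹.

0.000165 mmol L⁻¹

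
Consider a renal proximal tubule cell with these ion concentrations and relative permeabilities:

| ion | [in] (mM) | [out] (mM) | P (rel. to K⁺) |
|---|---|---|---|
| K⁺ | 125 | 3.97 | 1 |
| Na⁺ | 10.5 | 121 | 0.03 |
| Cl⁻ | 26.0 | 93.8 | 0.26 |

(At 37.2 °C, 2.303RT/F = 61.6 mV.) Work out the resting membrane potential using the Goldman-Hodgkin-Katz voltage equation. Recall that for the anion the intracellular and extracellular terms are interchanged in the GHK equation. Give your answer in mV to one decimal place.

Vm = 61.6 · log₁₀[(Σ P·[cation]ₒ + Σ P·[anion]ᵢ) / (Σ P·[cation]ᵢ + Σ P·[anion]ₒ)]
Numerator = 1×3.97 + 0.03×121 + 0.26×26.0 = 14.36
Denominator = 1×125 + 0.03×10.5 + 0.26×93.8 = 149.7
Vm = 61.6 · log₁₀(0.095923) = 61.6 × (-1.0181) = -62.71 mV

-62.7 mV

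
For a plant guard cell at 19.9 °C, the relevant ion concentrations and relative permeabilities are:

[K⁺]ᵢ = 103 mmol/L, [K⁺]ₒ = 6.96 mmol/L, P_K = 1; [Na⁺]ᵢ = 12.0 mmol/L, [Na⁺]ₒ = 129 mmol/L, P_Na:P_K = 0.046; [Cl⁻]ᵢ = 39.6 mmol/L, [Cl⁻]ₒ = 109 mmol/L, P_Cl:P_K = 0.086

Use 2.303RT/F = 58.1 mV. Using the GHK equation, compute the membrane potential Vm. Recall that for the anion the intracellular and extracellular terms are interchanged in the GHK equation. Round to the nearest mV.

-49 mV

Vm = 58.1 · log₁₀[(Σ P·[cation]ₒ + Σ P·[anion]ᵢ) / (Σ P·[cation]ᵢ + Σ P·[anion]ₒ)]
Numerator = 1×6.96 + 0.046×129 + 0.086×39.6 = 16.3
Denominator = 1×103 + 0.046×12.0 + 0.086×109 = 112.9
Vm = 58.1 · log₁₀(0.14434) = 58.1 × (-0.8406) = -48.84 mV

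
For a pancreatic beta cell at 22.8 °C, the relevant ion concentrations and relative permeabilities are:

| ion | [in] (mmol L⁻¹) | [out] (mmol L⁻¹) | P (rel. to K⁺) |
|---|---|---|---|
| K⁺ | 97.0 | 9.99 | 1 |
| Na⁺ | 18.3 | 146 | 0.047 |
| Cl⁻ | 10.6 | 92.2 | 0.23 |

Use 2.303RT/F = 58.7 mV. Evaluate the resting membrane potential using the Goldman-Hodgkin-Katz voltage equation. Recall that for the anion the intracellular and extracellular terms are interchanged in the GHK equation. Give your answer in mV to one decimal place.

Vm = 58.7 · log₁₀[(Σ P·[cation]ₒ + Σ P·[anion]ᵢ) / (Σ P·[cation]ᵢ + Σ P·[anion]ₒ)]
Numerator = 1×9.99 + 0.047×146 + 0.23×10.6 = 19.29
Denominator = 1×97.0 + 0.047×18.3 + 0.23×92.2 = 119.1
Vm = 58.7 · log₁₀(0.16201) = 58.7 × (-0.7905) = -46.40 mV

-46.4 mV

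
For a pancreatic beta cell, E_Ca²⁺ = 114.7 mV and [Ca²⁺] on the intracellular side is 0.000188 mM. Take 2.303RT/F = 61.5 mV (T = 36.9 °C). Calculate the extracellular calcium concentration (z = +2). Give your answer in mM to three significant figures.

1.01 mM

Nernst: E = (61.5/2) · log₁₀([out]/[in]), so log₁₀([out]/[in]) = 114.7 × 2 / 61.5 = 3.7301.
[out]/[in] = 10^(3.7301) = 5371.
[out] = 5371 × 0.000188 = 1.01 mM.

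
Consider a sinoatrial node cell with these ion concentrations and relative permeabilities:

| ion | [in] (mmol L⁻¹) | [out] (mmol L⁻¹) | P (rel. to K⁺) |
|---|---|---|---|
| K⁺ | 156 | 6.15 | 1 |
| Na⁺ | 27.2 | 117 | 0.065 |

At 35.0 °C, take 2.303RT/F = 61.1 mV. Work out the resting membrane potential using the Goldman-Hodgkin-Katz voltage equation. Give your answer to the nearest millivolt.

-65 mV

Vm = 61.1 · log₁₀[(Σ P·[cation]ₒ + Σ P·[anion]ᵢ) / (Σ P·[cation]ᵢ + Σ P·[anion]ₒ)]
Numerator = 1×6.15 + 0.065×117 = 13.76
Denominator = 1×156 + 0.065×27.2 = 157.8
Vm = 61.1 · log₁₀(0.087185) = 61.1 × (-1.0596) = -64.74 mV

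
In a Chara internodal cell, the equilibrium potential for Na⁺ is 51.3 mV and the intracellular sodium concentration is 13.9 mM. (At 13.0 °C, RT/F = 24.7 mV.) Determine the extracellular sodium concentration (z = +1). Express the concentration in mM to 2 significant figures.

110 mM

Nernst: E = (24.7/1) · ln([out]/[in]), so ln([out]/[in]) = 51.3 × 1 / 24.7 = 2.0769.
[out]/[in] = e^(2.0769) = 7.98.
[out] = 7.98 × 13.9 = 110.9 mM.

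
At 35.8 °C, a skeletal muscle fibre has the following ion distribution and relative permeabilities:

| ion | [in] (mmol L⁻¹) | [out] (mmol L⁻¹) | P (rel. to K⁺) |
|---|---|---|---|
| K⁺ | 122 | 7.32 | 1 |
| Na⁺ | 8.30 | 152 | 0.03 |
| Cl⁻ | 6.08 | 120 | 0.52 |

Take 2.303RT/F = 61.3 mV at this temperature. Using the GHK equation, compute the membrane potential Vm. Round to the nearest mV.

-67 mV

Vm = 61.3 · log₁₀[(Σ P·[cation]ₒ + Σ P·[anion]ᵢ) / (Σ P·[cation]ᵢ + Σ P·[anion]ₒ)]
Numerator = 1×7.32 + 0.03×152 + 0.52×6.08 = 15.04
Denominator = 1×122 + 0.03×8.30 + 0.52×120 = 184.6
Vm = 61.3 · log₁₀(0.081461) = 61.3 × (-1.0891) = -66.76 mV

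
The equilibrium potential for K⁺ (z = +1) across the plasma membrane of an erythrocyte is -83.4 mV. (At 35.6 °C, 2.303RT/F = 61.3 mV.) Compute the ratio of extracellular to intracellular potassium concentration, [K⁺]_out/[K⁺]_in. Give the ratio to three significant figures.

0.0436

log₁₀([out]/[in]) = E·z/(61.3) = -83.4 × 1 / 61.3 = -1.3605
[out]/[in] = 10^(-1.3605) = 0.0436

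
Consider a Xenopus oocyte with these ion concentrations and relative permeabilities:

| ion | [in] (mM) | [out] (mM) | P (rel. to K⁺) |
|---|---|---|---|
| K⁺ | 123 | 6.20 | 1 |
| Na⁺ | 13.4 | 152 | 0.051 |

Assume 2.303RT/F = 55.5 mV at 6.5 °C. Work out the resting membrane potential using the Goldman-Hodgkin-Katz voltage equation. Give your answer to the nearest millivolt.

-53 mV

Vm = 55.5 · log₁₀[(Σ P·[cation]ₒ + Σ P·[anion]ᵢ) / (Σ P·[cation]ᵢ + Σ P·[anion]ₒ)]
Numerator = 1×6.20 + 0.051×152 = 13.95
Denominator = 1×123 + 0.051×13.4 = 123.7
Vm = 55.5 · log₁₀(0.1128) = 55.5 × (-0.9477) = -52.60 mV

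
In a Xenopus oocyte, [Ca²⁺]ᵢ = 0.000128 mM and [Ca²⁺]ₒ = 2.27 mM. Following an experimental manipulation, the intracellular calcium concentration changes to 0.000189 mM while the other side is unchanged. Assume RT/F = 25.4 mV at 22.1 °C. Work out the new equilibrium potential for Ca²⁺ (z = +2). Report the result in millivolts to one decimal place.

119.3 mV

After the shift: [Ca²⁺]_out = 2.27, [Ca²⁺]_in = 0.000189 mM.
E_new = (25.4/2)·ln(2.27/0.000189) = 12.70 · (9.3935) = 119.30 mV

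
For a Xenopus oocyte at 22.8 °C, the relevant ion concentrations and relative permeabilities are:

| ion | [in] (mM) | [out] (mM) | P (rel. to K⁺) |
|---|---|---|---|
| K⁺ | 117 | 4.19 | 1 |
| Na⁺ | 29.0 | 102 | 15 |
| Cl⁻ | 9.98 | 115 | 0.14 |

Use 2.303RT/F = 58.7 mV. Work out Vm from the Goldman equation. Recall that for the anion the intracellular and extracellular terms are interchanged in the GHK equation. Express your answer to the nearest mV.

25 mV

Vm = 58.7 · log₁₀[(Σ P·[cation]ₒ + Σ P·[anion]ᵢ) / (Σ P·[cation]ᵢ + Σ P·[anion]ₒ)]
Numerator = 1×4.19 + 15×102 + 0.14×9.98 = 1536
Denominator = 1×117 + 15×29.0 + 0.14×115 = 568.1
Vm = 58.7 · log₁₀(2.703) = 58.7 × (0.4318) = 25.35 mV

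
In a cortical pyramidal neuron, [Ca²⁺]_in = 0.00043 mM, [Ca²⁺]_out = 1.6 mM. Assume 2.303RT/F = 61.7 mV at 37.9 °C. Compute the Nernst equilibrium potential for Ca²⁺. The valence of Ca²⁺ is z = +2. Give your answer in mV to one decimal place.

E = (61.7/z) · log₁₀([Ca²⁺]_out/[Ca²⁺]_in) with z = +2.
= (61.7/2) · log₁₀(1.6/0.00043) = 30.85 · log₁₀(3721)
= 30.85 · (3.5707) = 110.15 mV

110.2 mV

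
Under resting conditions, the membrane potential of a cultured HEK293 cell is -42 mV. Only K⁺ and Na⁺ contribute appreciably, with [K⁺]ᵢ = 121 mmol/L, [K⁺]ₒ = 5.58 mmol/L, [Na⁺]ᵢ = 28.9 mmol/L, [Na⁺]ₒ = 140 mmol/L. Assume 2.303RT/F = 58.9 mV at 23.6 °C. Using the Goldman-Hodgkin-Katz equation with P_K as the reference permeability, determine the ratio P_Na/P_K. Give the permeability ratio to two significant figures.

0.13

Let α = P_Na/P_K. GHK: Vm = 58.9·log₁₀[(Kₒ + α·Naₒ)/(Kᵢ + α·Naᵢ)].
10^(Vm/58.9) = 10^(-42.0/58.9) = 0.19361
So 0.19361·(Kᵢ + α·Naᵢ) = Kₒ + α·Naₒ → α = (0.19361·121.0 − 5.58) / (140.0 − 0.19361·28.9)
α = (23.43 − 5.58) / (140.0 − 5.595) = 17.85/134.4 = 0.1328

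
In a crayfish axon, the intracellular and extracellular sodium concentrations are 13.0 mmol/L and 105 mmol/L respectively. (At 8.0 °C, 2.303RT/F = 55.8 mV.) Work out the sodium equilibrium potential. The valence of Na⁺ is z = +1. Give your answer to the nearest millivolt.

51 mV

E = (55.8/z) · log₁₀([Na⁺]_out/[Na⁺]_in) with z = +1.
= (55.8/1) · log₁₀(105/13.0) = 55.80 · log₁₀(8.077)
= 55.80 · (0.9072) = 50.62 mV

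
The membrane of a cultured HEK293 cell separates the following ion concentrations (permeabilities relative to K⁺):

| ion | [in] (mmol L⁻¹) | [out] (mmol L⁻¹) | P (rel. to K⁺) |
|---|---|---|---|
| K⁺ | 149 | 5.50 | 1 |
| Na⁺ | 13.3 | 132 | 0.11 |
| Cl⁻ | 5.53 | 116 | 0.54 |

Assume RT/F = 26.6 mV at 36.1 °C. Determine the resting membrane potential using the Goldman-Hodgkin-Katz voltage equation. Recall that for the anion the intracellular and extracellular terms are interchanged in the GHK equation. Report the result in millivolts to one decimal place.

-59.2 mV

Vm = 26.6 · ln[(Σ P·[cation]ₒ + Σ P·[anion]ᵢ) / (Σ P·[cation]ᵢ + Σ P·[anion]ₒ)]
Numerator = 1×5.50 + 0.11×132 + 0.54×5.53 = 23.01
Denominator = 1×149 + 0.11×13.3 + 0.54×116 = 213.1
Vm = 26.6 · ln(0.10796) = 26.6 × (-2.2260) = -59.21 mV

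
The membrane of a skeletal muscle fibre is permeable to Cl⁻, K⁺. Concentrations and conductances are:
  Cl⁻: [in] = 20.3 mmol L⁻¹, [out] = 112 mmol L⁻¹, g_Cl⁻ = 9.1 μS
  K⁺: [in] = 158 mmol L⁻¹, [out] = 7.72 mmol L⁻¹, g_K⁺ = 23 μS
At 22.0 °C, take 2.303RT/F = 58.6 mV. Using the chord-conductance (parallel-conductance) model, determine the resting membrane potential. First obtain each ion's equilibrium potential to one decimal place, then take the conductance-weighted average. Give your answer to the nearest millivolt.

-67 mV

E_Cl⁻ = (58.6/-1)·log₁₀(112/20.3) = -43.5 mV
E_K⁺ = (58.6/1)·log₁₀(7.72/158) = -76.8 mV
Vm = (Σ gᵢEᵢ)/(Σ gᵢ) = (9.1·-43.5 + 23·-76.8) / (9.1 + 23)
= -2162.25 / 32.1 = -67.36 mV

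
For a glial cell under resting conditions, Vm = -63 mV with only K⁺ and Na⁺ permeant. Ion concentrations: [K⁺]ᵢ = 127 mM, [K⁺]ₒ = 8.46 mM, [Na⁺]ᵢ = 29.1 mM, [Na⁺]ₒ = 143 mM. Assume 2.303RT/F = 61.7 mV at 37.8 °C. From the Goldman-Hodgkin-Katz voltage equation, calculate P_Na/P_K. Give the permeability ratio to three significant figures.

0.0259

Let α = P_Na/P_K. GHK: Vm = 61.7·log₁₀[(Kₒ + α·Naₒ)/(Kᵢ + α·Naᵢ)].
10^(Vm/61.7) = 10^(-63.0/61.7) = 0.095264
So 0.095264·(Kᵢ + α·Naᵢ) = Kₒ + α·Naₒ → α = (0.095264·127.0 − 8.46) / (143.0 − 0.095264·29.1)
α = (12.1 − 8.46) / (143.0 − 2.772) = 3.639/140.2 = 0.02595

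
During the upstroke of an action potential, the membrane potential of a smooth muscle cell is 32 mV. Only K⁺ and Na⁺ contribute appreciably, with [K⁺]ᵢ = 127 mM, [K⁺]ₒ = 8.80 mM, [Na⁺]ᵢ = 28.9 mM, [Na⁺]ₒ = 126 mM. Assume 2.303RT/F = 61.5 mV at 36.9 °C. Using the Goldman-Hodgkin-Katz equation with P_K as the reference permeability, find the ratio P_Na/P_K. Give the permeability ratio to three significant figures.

Let α = P_Na/P_K. GHK: Vm = 61.5·log₁₀[(Kₒ + α·Naₒ)/(Kᵢ + α·Naᵢ)].
10^(Vm/61.5) = 10^(32.0/61.5) = 3.3138
So 3.3138·(Kᵢ + α·Naᵢ) = Kₒ + α·Naₒ → α = (3.3138·127.0 − 8.8) / (126.0 − 3.3138·28.9)
α = (420.9 − 8.8) / (126.0 − 95.77) = 412.1/30.23 = 13.63

13.6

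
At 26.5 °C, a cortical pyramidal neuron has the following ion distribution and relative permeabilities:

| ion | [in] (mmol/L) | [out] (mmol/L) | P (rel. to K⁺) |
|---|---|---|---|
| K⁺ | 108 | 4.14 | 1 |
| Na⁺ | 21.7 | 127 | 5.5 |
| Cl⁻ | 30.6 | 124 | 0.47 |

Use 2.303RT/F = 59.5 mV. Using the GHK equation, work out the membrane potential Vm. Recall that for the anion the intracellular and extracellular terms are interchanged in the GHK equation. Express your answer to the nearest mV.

Vm = 59.5 · log₁₀[(Σ P·[cation]ₒ + Σ P·[anion]ᵢ) / (Σ P·[cation]ᵢ + Σ P·[anion]ₒ)]
Numerator = 1×4.14 + 5.5×127 + 0.47×30.6 = 717
Denominator = 1×108 + 5.5×21.7 + 0.47×124 = 285.6
Vm = 59.5 · log₁₀(2.5103) = 59.5 × (0.3997) = 23.78 mV

24 mV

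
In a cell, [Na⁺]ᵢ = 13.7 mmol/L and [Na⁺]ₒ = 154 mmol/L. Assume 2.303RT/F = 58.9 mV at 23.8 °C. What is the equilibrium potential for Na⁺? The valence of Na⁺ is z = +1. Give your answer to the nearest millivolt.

E = (58.9/z) · log₁₀([Na⁺]_out/[Na⁺]_in) with z = +1.
= (58.9/1) · log₁₀(154/13.7) = 58.90 · log₁₀(11.24)
= 58.90 · (1.0508) = 61.89 mV

62 mV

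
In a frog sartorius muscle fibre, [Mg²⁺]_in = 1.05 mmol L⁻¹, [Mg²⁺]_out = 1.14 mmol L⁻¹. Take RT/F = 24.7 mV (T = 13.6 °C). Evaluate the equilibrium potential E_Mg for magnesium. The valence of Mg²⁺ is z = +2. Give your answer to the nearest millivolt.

E = (24.7/z) · ln([Mg²⁺]_out/[Mg²⁺]_in) with z = +2.
= (24.7/2) · ln(1.14/1.05) = 12.35 · ln(1.086)
= 12.35 · (0.0822) = 1.02 mV

1 mV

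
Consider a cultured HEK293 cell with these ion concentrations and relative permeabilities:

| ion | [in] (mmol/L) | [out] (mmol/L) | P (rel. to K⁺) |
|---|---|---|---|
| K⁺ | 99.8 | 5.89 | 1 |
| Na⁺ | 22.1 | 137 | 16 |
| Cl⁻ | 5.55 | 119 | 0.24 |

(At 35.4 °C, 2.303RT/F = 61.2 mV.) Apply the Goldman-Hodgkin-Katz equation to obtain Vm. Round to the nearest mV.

Vm = 61.2 · log₁₀[(Σ P·[cation]ₒ + Σ P·[anion]ᵢ) / (Σ P·[cation]ᵢ + Σ P·[anion]ₒ)]
Numerator = 1×5.89 + 16×137 + 0.24×5.55 = 2199
Denominator = 1×99.8 + 16×22.1 + 0.24×119 = 482
Vm = 61.2 · log₁₀(4.5631) = 61.2 × (0.6593) = 40.35 mV

40 mV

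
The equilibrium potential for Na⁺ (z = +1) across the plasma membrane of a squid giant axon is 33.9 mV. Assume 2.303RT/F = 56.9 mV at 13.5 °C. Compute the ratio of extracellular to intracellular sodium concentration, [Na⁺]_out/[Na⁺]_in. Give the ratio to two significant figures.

3.9

log₁₀([out]/[in]) = E·z/(56.9) = 33.9 × 1 / 56.9 = 0.5958
[out]/[in] = 10^(0.5958) = 3.943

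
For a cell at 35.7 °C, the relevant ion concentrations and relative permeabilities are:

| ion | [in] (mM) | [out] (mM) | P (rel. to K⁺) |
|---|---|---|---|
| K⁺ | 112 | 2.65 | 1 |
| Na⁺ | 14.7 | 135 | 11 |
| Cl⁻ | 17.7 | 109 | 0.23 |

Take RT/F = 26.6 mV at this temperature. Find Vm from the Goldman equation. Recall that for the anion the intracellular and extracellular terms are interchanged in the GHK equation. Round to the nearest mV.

Vm = 26.6 · ln[(Σ P·[cation]ₒ + Σ P·[anion]ᵢ) / (Σ P·[cation]ᵢ + Σ P·[anion]ₒ)]
Numerator = 1×2.65 + 11×135 + 0.23×17.7 = 1492
Denominator = 1×112 + 11×14.7 + 0.23×109 = 298.8
Vm = 26.6 · ln(4.9929) = 26.6 × (1.6080) = 42.77 mV

43 mV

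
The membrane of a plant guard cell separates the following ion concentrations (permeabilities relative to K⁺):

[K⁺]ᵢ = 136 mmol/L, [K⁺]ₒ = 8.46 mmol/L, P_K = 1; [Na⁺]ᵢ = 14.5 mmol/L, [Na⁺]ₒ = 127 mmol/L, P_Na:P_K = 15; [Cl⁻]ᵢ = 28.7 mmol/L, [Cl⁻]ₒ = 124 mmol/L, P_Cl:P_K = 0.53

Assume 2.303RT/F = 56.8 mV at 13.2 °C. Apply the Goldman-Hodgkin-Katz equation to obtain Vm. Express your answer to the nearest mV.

Vm = 56.8 · log₁₀[(Σ P·[cation]ₒ + Σ P·[anion]ᵢ) / (Σ P·[cation]ᵢ + Σ P·[anion]ₒ)]
Numerator = 1×8.46 + 15×127 + 0.53×28.7 = 1929
Denominator = 1×136 + 15×14.5 + 0.53×124 = 419.2
Vm = 56.8 · log₁₀(4.6006) = 56.8 × (0.6628) = 37.65 mV

38 mV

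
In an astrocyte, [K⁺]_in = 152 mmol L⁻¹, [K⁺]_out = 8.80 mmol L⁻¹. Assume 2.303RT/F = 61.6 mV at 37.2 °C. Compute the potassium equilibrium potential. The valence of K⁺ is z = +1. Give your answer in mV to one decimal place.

-76.2 mV

E = (61.6/z) · log₁₀([K⁺]_out/[K⁺]_in) with z = +1.
= (61.6/1) · log₁₀(8.80/152) = 61.60 · log₁₀(0.05789)
= 61.60 · (-1.2374) = -76.22 mV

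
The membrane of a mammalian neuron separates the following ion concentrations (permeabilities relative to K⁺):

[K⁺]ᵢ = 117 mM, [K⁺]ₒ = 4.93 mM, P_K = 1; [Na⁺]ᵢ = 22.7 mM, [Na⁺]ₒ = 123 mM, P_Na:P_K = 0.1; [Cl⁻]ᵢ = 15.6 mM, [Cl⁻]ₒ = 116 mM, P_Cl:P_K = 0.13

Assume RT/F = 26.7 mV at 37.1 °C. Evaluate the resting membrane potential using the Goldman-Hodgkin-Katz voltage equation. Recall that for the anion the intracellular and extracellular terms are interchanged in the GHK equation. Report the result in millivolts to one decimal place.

-51.9 mV

Vm = 26.7 · ln[(Σ P·[cation]ₒ + Σ P·[anion]ᵢ) / (Σ P·[cation]ᵢ + Σ P·[anion]ₒ)]
Numerator = 1×4.93 + 0.1×123 + 0.13×15.6 = 19.26
Denominator = 1×117 + 0.1×22.7 + 0.13×116 = 134.3
Vm = 26.7 · ln(0.14334) = 26.7 × (-1.9425) = -51.87 mV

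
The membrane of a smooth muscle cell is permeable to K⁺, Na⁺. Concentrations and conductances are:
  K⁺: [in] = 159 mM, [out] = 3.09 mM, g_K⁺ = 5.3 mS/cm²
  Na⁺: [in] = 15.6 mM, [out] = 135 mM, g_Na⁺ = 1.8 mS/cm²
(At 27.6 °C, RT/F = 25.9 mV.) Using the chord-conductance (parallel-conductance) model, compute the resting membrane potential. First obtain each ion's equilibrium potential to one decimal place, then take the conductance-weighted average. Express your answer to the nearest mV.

-62 mV

E_K⁺ = (25.9/1)·ln(3.09/159) = -102.1 mV
E_Na⁺ = (25.9/1)·ln(135/15.6) = 55.9 mV
Vm = (Σ gᵢEᵢ)/(Σ gᵢ) = (5.3·-102.1 + 1.8·55.9) / (5.3 + 1.8)
= -440.51 / 7.1 = -62.04 mV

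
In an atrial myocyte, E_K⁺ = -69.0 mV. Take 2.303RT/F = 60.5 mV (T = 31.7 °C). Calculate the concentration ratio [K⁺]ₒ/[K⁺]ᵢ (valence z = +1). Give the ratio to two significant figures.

log₁₀([out]/[in]) = E·z/(60.5) = -69.0 × 1 / 60.5 = -1.1405
[out]/[in] = 10^(-1.1405) = 0.07236

0.072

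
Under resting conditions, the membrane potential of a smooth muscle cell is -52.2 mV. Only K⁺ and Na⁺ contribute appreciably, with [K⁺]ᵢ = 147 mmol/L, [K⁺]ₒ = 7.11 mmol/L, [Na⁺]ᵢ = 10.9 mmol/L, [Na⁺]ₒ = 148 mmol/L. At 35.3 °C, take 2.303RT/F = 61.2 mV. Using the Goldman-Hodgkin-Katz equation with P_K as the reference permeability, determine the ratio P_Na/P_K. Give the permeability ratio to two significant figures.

0.092

Let α = P_Na/P_K. GHK: Vm = 61.2·log₁₀[(Kₒ + α·Naₒ)/(Kᵢ + α·Naᵢ)].
10^(Vm/61.2) = 10^(-52.2/61.2) = 0.1403
So 0.1403·(Kᵢ + α·Naᵢ) = Kₒ + α·Naₒ → α = (0.1403·147.0 − 7.11) / (148.0 − 0.1403·10.9)
α = (20.62 − 7.11) / (148.0 − 1.529) = 13.51/146.5 = 0.09227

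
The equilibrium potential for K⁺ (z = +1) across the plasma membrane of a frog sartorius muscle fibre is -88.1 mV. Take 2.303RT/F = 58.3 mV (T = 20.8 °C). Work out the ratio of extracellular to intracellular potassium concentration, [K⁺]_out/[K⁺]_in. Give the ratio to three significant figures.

log₁₀([out]/[in]) = E·z/(58.3) = -88.1 × 1 / 58.3 = -1.5111
[out]/[in] = 10^(-1.5111) = 0.03082

0.0308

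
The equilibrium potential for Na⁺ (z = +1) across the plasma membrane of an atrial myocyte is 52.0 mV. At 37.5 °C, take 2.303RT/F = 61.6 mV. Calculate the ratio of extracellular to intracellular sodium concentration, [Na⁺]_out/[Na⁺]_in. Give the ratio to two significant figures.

7.0

log₁₀([out]/[in]) = E·z/(61.6) = 52.0 × 1 / 61.6 = 0.8442
[out]/[in] = 10^(0.8442) = 6.985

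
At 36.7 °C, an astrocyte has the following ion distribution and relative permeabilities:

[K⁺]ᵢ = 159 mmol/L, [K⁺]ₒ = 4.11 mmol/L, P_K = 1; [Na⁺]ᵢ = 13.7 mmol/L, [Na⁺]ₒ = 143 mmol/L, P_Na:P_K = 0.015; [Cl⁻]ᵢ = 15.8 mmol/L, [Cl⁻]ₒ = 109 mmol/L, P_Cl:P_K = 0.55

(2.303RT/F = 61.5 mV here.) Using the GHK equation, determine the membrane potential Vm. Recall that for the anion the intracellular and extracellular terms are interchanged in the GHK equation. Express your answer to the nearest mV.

-72 mV

Vm = 61.5 · log₁₀[(Σ P·[cation]ₒ + Σ P·[anion]ᵢ) / (Σ P·[cation]ᵢ + Σ P·[anion]ₒ)]
Numerator = 1×4.11 + 0.015×143 + 0.55×15.8 = 14.95
Denominator = 1×159 + 0.015×13.7 + 0.55×109 = 219.2
Vm = 61.5 · log₁₀(0.068194) = 61.5 × (-1.1663) = -71.72 mV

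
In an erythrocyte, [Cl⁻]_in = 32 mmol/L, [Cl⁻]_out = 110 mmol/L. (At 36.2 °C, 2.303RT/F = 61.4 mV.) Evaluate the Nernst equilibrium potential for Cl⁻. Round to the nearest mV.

-33 mV

E = (61.4/z) · log₁₀([Cl⁻]_out/[Cl⁻]_in) with z = -1.
For an anion, dividing by z = -1 reverses the sign.
= (61.4/-1) · log₁₀(110/32) = -61.40 · log₁₀(3.438)
= -61.40 · (0.5362) = -32.93 mV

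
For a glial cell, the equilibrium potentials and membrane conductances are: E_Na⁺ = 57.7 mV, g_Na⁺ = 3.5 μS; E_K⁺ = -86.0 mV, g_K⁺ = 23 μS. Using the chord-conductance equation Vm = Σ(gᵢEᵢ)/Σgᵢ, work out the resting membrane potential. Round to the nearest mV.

Σ gᵢEᵢ = 3.5·(57.7) + 23·(-86.0) = -1776.05
Σ gᵢ = 3.5 + 23 = 26.5
Vm = -1776.05 / 26.5 = -67.02 mV

-67 mV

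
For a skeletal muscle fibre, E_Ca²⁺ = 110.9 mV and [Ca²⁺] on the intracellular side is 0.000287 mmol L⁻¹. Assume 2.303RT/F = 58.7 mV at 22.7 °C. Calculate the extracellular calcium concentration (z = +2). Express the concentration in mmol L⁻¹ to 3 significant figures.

1.72 mmol L⁻¹

Nernst: E = (58.7/2) · log₁₀([out]/[in]), so log₁₀([out]/[in]) = 110.9 × 2 / 58.7 = 3.7785.
[out]/[in] = 10^(3.7785) = 6005.
[out] = 6005 × 0.000287 = 1.724 mmol L⁻¹.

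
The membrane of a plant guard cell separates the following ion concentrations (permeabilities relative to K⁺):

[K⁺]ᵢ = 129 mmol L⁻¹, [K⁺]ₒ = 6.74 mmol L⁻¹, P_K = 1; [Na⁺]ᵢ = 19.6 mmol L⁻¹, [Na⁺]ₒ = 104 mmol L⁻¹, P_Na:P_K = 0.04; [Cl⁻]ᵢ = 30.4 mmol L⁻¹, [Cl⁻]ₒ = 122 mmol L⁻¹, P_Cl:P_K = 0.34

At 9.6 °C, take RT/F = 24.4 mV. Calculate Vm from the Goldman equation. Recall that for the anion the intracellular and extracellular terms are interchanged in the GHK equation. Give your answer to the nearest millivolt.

-51 mV

Vm = 24.4 · ln[(Σ P·[cation]ₒ + Σ P·[anion]ᵢ) / (Σ P·[cation]ᵢ + Σ P·[anion]ₒ)]
Numerator = 1×6.74 + 0.04×104 + 0.34×30.4 = 21.24
Denominator = 1×129 + 0.04×19.6 + 0.34×122 = 171.3
Vm = 24.4 · ln(0.124) = 24.4 × (-2.0875) = -50.94 mV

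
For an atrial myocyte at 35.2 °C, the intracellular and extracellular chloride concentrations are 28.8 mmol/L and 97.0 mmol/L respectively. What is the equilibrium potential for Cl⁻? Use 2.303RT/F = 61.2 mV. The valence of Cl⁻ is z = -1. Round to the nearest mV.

E = (61.2/z) · log₁₀([Cl⁻]_out/[Cl⁻]_in) with z = -1.
For an anion, dividing by z = -1 reverses the sign.
= (61.2/-1) · log₁₀(97.0/28.8) = -61.20 · log₁₀(3.368)
= -61.20 · (0.5274) = -32.28 mV

-32 mV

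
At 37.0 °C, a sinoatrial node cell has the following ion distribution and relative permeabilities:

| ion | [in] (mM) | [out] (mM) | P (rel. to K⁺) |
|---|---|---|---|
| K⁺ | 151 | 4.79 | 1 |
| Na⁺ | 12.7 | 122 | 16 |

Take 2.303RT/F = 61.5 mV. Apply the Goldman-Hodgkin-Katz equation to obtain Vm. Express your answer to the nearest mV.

46 mV

Vm = 61.5 · log₁₀[(Σ P·[cation]ₒ + Σ P·[anion]ᵢ) / (Σ P·[cation]ᵢ + Σ P·[anion]ₒ)]
Numerator = 1×4.79 + 16×122 = 1957
Denominator = 1×151 + 16×12.7 = 354.2
Vm = 61.5 · log₁₀(5.5245) = 61.5 × (0.7423) = 45.65 mV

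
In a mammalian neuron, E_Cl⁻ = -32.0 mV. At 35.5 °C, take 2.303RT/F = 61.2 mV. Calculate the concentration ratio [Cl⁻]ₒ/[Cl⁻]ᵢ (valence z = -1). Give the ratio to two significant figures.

3.3

log₁₀([out]/[in]) = E·z/(61.2) = -32.0 × -1 / 61.2 = 0.5229
[out]/[in] = 10^(0.5229) = 3.333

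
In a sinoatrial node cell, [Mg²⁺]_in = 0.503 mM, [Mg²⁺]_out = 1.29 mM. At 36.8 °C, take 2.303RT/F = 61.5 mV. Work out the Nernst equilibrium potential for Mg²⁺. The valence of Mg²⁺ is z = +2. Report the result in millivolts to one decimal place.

12.6 mV

E = (61.5/z) · log₁₀([Mg²⁺]_out/[Mg²⁺]_in) with z = +2.
= (61.5/2) · log₁₀(1.29/0.503) = 30.75 · log₁₀(2.565)
= 30.75 · (0.4090) = 12.58 mV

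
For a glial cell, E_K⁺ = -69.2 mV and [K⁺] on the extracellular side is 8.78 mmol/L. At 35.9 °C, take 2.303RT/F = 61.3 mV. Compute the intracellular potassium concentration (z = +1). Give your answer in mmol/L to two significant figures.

Nernst: E = (61.3/1) · log₁₀([out]/[in]), so log₁₀([out]/[in]) = -69.2 × 1 / 61.3 = -1.1289.
[out]/[in] = 10^(-1.1289) = 0.07432.
[in] = 8.78 / 0.07432 = 118.1 mmol/L.

120 mmol/L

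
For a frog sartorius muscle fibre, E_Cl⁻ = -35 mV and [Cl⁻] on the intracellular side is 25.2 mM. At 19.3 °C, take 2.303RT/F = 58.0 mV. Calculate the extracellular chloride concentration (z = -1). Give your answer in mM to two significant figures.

Nernst: E = (58.0/-1) · log₁₀([out]/[in]), so log₁₀([out]/[in]) = -35.0 × -1 / 58.0 = 0.6034.
[out]/[in] = 10^(0.6034) = 4.013.
[out] = 4.013 × 25.2 = 101.1 mM.

100 mM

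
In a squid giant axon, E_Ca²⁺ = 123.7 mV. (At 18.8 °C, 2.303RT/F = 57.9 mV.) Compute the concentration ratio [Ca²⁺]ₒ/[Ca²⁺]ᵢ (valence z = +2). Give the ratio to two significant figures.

19000

log₁₀([out]/[in]) = E·z/(57.9) = 123.7 × 2 / 57.9 = 4.2729
[out]/[in] = 10^(4.2729) = 1.874e+04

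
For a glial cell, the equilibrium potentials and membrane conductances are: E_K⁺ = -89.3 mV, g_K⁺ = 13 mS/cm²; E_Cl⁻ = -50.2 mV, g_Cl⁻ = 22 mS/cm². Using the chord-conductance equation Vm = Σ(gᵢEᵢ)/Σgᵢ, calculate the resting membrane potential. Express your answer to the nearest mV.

-65 mV

Σ gᵢEᵢ = 13·(-89.3) + 22·(-50.2) = -2265.30
Σ gᵢ = 13 + 22 = 35
Vm = -2265.30 / 35 = -64.72 mV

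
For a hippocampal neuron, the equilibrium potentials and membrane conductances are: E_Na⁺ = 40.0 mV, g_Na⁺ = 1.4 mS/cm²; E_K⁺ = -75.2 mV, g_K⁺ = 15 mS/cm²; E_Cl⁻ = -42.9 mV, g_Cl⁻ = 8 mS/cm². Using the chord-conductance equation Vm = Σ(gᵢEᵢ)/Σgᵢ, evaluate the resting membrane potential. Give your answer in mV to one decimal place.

Σ gᵢEᵢ = 1.4·(40.0) + 15·(-75.2) + 8·(-42.9) = -1415.20
Σ gᵢ = 1.4 + 15 + 8 = 24.4
Vm = -1415.20 / 24.4 = -58.00 mV

-58.0 mV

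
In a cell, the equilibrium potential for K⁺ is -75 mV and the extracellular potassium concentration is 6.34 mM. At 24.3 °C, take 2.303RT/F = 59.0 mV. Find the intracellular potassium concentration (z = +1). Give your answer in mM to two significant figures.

120 mM

Nernst: E = (59.0/1) · log₁₀([out]/[in]), so log₁₀([out]/[in]) = -75.0 × 1 / 59.0 = -1.2712.
[out]/[in] = 10^(-1.2712) = 0.05356.
[in] = 6.34 / 0.05356 = 118.4 mM.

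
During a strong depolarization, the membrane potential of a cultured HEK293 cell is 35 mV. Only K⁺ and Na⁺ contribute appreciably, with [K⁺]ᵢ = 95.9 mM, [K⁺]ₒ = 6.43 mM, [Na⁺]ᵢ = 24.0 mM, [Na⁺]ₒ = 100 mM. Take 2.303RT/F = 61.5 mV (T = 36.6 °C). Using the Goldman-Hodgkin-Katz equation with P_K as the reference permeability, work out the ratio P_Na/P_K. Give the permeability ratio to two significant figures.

Let α = P_Na/P_K. GHK: Vm = 61.5·log₁₀[(Kₒ + α·Naₒ)/(Kᵢ + α·Naᵢ)].
10^(Vm/61.5) = 10^(35.0/61.5) = 3.7077
So 3.7077·(Kᵢ + α·Naᵢ) = Kₒ + α·Naₒ → α = (3.7077·95.9 − 6.43) / (100.0 − 3.7077·24.0)
α = (355.6 − 6.43) / (100.0 − 88.99) = 349.1/11.01 = 31.7

32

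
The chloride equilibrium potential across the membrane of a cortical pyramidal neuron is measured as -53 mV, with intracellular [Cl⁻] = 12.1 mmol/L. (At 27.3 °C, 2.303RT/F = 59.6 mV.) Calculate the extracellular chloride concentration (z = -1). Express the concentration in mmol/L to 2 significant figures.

94 mmol/L

Nernst: E = (59.6/-1) · log₁₀([out]/[in]), so log₁₀([out]/[in]) = -53.0 × -1 / 59.6 = 0.8893.
[out]/[in] = 10^(0.8893) = 7.749.
[out] = 7.749 × 12.1 = 93.77 mmol/L.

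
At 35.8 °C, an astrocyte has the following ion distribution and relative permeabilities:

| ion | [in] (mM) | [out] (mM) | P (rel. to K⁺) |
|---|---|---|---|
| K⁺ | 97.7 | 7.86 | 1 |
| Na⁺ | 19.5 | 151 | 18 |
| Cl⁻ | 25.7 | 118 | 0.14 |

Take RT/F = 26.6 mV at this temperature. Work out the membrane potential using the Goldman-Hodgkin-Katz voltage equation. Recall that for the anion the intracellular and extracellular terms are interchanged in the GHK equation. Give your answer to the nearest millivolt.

Vm = 26.6 · ln[(Σ P·[cation]ₒ + Σ P·[anion]ᵢ) / (Σ P·[cation]ᵢ + Σ P·[anion]ₒ)]
Numerator = 1×7.86 + 18×151 + 0.14×25.7 = 2729
Denominator = 1×97.7 + 18×19.5 + 0.14×118 = 465.2
Vm = 26.6 · ln(5.867) = 26.6 × (1.7693) = 47.06 mV

47 mV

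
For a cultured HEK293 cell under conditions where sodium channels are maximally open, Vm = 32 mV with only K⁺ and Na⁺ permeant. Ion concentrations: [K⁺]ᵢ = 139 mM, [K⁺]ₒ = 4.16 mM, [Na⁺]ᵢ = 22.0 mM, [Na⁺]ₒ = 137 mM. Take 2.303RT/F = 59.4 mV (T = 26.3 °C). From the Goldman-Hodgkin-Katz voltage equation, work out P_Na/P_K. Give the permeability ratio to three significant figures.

Let α = P_Na/P_K. GHK: Vm = 59.4·log₁₀[(Kₒ + α·Naₒ)/(Kᵢ + α·Naᵢ)].
10^(Vm/59.4) = 10^(32.0/59.4) = 3.4572
So 3.4572·(Kᵢ + α·Naᵢ) = Kₒ + α·Naₒ → α = (3.4572·139.0 − 4.16) / (137.0 − 3.4572·22.0)
α = (480.5 − 4.16) / (137.0 − 76.06) = 476.4/60.94 = 7.817

7.82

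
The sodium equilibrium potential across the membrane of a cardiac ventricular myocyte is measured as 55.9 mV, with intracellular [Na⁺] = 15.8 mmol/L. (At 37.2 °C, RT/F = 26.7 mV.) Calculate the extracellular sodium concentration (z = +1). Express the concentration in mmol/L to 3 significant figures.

Nernst: E = (26.7/1) · ln([out]/[in]), so ln([out]/[in]) = 55.9 × 1 / 26.7 = 2.0936.
[out]/[in] = e^(2.0936) = 8.114.
[out] = 8.114 × 15.8 = 128.2 mmol/L.

128 mmol/L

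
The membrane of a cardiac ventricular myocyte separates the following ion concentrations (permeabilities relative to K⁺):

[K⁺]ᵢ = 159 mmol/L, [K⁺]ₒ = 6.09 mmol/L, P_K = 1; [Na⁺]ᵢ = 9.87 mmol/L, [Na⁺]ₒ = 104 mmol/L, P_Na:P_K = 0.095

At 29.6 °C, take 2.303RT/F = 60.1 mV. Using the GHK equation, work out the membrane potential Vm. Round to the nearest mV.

Vm = 60.1 · log₁₀[(Σ P·[cation]ₒ + Σ P·[anion]ᵢ) / (Σ P·[cation]ᵢ + Σ P·[anion]ₒ)]
Numerator = 1×6.09 + 0.095×104 = 15.97
Denominator = 1×159 + 0.095×9.87 = 159.9
Vm = 60.1 · log₁₀(0.099851) = 60.1 × (-1.0006) = -60.14 mV

-60 mV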